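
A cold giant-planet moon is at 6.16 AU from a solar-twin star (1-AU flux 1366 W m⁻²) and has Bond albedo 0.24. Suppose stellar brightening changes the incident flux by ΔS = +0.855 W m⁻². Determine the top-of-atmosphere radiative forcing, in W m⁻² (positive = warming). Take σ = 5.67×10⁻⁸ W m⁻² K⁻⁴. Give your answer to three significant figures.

0.162 W m⁻²

By the inverse-square law, S = 1366/6.16² = 36.00 W m⁻².
TOA radiative forcing: ΔF = (1−α)ΔS/4 = 0.76·(+0.855)/4 = 0.1625 W m⁻².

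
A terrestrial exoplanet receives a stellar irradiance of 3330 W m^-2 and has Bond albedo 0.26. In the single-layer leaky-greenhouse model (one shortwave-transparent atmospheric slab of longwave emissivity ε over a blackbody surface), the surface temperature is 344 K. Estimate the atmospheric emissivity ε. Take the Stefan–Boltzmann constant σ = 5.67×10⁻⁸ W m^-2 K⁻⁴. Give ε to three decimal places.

0.448

Effective temperature: T_e = [S(1−α)/(4σ)]^(1/4) = 322.9 K.
Inverting T_s⁴ = 2T_e⁴/(2−ε): (T_e/T_s)⁴ = 0.7759, so ε = 2(1 − 0.7759) = 0.4482.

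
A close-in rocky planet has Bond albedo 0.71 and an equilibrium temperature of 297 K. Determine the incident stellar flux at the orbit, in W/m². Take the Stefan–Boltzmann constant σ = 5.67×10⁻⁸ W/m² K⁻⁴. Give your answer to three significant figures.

6090 W/m²

From S(1−α)/4 = σT⁴: S = 4σT⁴/(1−α).
σT⁴ = 5.67×10⁻⁸·(297)⁴ = 441.2 W/m².
S = 4·441.2/0.29 = 6085 W/m².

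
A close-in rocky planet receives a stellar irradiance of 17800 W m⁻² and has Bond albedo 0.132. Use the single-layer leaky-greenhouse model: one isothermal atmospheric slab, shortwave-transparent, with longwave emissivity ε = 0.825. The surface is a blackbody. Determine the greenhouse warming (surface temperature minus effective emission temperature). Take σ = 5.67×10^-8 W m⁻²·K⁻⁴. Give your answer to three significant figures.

The planet radiates to space at T_e = [S(1−α)/(4σ)]^(1/4) = 510.9 K.
Surface balance with a leaky layer gives σT_s⁴ = σT_e⁴·2/(2−ε), so T_s = T_e·[2/(2−0.825)]^(1/4) = 583.5 K.
T_s − T_e = 583.5 − 510.9 = 72.66 K.

72.7 K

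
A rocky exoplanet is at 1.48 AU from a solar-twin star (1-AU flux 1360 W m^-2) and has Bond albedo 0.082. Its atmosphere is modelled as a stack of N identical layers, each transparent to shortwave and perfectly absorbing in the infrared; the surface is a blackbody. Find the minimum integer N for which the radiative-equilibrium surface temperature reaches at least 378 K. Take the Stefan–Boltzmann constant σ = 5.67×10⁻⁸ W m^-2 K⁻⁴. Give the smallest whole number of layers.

Flux at the orbit: S = 1360/(1.48)² = 620.9 W m^-2.
OLR = S(1−α)/4 = 142.5 W m^-2; the top layer radiates at T_e = 223.9 K.
Since T_s⁴ = (N+1)T_e⁴, we need N ≥ (T_s/T_e)⁴ − 1 = 7.124.
Rounding up, N = 8.

8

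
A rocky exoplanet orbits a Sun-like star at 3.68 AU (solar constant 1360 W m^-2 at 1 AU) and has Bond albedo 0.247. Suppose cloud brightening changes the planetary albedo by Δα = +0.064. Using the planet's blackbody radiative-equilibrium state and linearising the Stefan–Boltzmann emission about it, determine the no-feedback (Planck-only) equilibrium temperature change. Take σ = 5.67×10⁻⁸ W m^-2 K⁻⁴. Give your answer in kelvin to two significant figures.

Flux at the orbit: S = 1360/(3.68)² = 100.4 W m^-2.
Reference equilibrium: T_e = [S(1−α)/(4σ)]^(1/4) = 135.1 K.
The change in absorbed flux is Δ[S(1−α)/4] = −SΔα/4 = -1.607 W m^-2.
Planck response: λ_P = 4σT_e³ = 4·5.67×10⁻⁸·(135.1)³ = 0.5596 W m^-2/K.
ΔT₀ = ΔF/λ_P = -1.607/0.5596 = -2.87 K.

-2.9 K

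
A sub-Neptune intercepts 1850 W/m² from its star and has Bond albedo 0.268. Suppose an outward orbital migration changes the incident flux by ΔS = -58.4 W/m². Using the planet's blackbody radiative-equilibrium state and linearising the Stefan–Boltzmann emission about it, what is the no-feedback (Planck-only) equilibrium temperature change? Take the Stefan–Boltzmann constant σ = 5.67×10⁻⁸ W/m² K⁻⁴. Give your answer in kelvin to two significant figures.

Reference equilibrium: T_e = [S(1−α)/(4σ)]^(1/4) = 278.0 K.
Only a fraction (1−α) is absorbed and it's spread over 4πR², so ΔF = (1−α)ΔS/4 = -10.69 W/m².
The Planck feedback parameter is 4σT_e³ = 4.872 W/m²/K.
Hence the no-feedback warming is ΔF/(4σT_e³) = -2.19 K.

-2.2 K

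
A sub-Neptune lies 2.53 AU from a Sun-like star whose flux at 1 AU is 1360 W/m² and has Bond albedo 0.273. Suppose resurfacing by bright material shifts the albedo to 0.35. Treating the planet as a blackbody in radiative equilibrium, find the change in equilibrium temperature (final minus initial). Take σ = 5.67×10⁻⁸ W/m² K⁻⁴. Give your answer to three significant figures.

-4.46 K

Irradiance scales as 1/d², so S = 1360 W/m² × (1/2.53)² = 212.5 W/m².
With α = 0.273, T₁ = 161.5 K.
After:  T₂ = [212.5·0.65/(4σ)]^(1/4) = 157.1 K.
ΔT = T₂ − T₁ = -4.459 K.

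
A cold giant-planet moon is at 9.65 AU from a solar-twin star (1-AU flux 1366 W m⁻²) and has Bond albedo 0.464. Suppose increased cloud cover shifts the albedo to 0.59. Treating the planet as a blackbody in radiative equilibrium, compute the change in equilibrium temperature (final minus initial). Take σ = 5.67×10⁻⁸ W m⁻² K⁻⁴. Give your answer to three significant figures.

Irradiance scales as 1/d², so S = 1366 W m⁻² × (1/9.65)² = 14.67 W m⁻².
With α = 0.464, T₁ = 76.73 K.
Final:   T₂ = [S(1−0.59)/(4σ)]^(1/4) = 71.76 K.
Change: 71.76 − 76.73 = -4.972 K.

-4.97 K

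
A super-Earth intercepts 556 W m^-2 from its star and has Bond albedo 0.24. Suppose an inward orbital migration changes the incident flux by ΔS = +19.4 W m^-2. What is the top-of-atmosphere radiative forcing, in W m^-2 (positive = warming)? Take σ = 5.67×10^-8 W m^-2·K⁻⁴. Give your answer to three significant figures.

3.69 W m^-2

Only a fraction (1−α) is absorbed and it's spread over 4πR², so ΔF = (1−α)ΔS/4 = 3.686 W m^-2.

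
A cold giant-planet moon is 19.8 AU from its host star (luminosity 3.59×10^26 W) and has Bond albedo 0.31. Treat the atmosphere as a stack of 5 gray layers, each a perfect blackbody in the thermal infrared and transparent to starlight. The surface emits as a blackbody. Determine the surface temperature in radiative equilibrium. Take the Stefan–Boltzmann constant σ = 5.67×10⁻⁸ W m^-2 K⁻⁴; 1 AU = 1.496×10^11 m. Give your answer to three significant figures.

Orbital distance: d = 19.8 AU = 2.962×10^12 m.
Spreading L over a sphere of radius d: S = 3.59×10^26/(4π·2.96×10^12²) = 3.256 W m^-2.
Top-of-atmosphere balance: σT_e⁴ = S(1−α)/4 = 0.5617 W m^-2 → T_e = 56.10 K.
For an N-layer opaque stack, T_s⁴ = (N+1)T_e⁴, hence T_s = (6)^(1/4)×56.10 K = 87.80 K.

87.8 K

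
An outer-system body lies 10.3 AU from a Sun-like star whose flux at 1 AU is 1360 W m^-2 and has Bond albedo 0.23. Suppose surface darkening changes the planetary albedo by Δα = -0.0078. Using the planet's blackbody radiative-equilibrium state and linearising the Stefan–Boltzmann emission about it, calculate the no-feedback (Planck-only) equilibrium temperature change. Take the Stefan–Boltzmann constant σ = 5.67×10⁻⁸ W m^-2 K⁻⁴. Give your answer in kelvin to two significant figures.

0.21 K

By the inverse-square law, S = 1360/10.3² = 12.82 W m^-2.
Reference equilibrium: T_e = [S(1−α)/(4σ)]^(1/4) = 81.22 K.
TOA radiative forcing: ΔF = −S·Δα/4 = −12.82·(-0.0078)/4 = 0.02500 W m^-2.
Planck response: λ_P = 4σT_e³ = 4·5.67×10⁻⁸·(81.22)³ = 0.1215 W m^-2/K.
So ΔT₀ = 0.02500/0.1215 = 0.206 K.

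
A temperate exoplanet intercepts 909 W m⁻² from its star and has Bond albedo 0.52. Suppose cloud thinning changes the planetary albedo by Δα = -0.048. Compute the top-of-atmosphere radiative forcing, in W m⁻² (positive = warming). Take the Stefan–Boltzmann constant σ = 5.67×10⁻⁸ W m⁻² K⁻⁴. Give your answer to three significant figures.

TOA radiative forcing: ΔF = −S·Δα/4 = −909.0·(-0.048)/4 = 10.91 W m⁻².

10.9 W m⁻²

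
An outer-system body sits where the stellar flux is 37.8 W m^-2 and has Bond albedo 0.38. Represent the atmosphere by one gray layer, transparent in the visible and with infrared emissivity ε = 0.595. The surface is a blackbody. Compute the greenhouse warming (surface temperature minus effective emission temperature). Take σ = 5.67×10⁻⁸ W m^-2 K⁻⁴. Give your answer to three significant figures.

9.31 K

At the top of the atmosphere, σT_e⁴ = S(1−α)/4 = 5.859 W m^-2, giving T_e = 100.8 K.
Surface balance with a leaky layer gives σT_s⁴ = σT_e⁴·2/(2−ε), so T_s = T_e·[2/(2−0.595)]^(1/4) = 110.1 K.
The atmosphere warms the surface by 9.305 K.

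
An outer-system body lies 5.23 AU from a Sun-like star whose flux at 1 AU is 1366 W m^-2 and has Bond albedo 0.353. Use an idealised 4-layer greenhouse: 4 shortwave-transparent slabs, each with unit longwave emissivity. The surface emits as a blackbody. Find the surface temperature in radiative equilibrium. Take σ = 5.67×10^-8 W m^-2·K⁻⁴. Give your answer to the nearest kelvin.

163 K

Irradiance scales as 1/d², so S = 1366 W m^-2 × (1/5.23)² = 49.94 W m^-2.
OLR = S(1−α)/4 = 8.078 W m^-2; the top layer radiates at T_e = 109.3 K.
Layer-by-layer balance gives σT_s⁴ = (N+1)σT_e⁴, so T_s = 5^¼·109.3 = 163.4 K.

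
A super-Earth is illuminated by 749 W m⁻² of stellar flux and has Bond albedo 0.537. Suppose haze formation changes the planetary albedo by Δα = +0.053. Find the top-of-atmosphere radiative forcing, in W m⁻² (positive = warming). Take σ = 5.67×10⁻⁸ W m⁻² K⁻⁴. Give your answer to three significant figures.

-9.92 W m⁻²

ΔF = −(S/4)Δα = −(749.0/4)×(+0.053) = -9.924 W m⁻².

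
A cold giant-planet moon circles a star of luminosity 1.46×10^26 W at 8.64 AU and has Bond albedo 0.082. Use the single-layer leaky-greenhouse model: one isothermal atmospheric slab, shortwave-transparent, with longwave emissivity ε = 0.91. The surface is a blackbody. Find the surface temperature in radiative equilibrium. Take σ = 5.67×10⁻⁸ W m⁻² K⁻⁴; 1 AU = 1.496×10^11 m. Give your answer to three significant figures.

Orbital distance: d = 8.64 AU = 1.293×10^12 m.
Flux at the orbit: S = L/(4πd²) = 1.46×10^26/(4π·(1.29×10^12)²) = 6.954 W m⁻².
At the top of the atmosphere, σT_e⁴ = S(1−α)/4 = 1.596 W m⁻², giving T_e = 72.84 K.
For a single slab of emissivity ε, T_s⁴ = 2T_e⁴/(2−ε); thus T_s = 72.84·(1.835)^(1/4) = 84.77 K.

84.8 kelvin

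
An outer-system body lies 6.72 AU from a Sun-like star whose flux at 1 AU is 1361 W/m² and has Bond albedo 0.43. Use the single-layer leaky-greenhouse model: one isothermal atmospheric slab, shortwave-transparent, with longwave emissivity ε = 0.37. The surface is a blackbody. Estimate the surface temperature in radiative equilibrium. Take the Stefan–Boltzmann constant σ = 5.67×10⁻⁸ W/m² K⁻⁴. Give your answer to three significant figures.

98.2 K

By the inverse-square law, S = 1361/6.72² = 30.14 W/m².
The planet radiates to space at T_e = [S(1−α)/(4σ)]^(1/4) = 93.29 K.
Surface balance with a leaky layer gives σT_s⁴ = σT_e⁴·2/(2−ε), so T_s = T_e·[2/(2−0.37)]^(1/4) = 98.19 K.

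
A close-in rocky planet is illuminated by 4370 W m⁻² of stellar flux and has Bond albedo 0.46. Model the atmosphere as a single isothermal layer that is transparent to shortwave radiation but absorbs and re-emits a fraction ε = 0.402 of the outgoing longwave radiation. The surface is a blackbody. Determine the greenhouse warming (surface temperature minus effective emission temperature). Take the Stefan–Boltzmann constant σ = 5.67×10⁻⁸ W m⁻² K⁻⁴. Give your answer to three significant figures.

18.4 K

Effective emission temperature (TOA balance): σT_e⁴ = S(1−α)/4 = 590.0 W m⁻² → T_e = 319.4 K.
For a single slab of emissivity ε, T_s⁴ = 2T_e⁴/(2−ε); thus T_s = 319.4·(1.252)^(1/4) = 337.8 K.
The atmosphere warms the surface by 18.43 K.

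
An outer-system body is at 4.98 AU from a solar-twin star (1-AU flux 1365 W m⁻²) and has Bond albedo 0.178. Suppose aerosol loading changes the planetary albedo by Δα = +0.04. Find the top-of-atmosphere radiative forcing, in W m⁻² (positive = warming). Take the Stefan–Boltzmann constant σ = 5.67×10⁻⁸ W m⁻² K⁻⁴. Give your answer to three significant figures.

Irradiance scales as 1/d², so S = 1365 W m⁻² × (1/4.98)² = 55.04 W m⁻².
ΔF = −(S/4)Δα = −(55.04/4)×(+0.04) = -0.5504 W m⁻².

-0.550 W m⁻²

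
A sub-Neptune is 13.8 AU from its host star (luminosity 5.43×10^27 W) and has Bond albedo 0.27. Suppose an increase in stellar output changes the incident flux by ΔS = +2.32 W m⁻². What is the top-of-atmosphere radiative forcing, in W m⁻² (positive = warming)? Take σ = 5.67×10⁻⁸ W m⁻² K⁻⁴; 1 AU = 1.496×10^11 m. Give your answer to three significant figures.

0.423 W m⁻²

Orbital distance: d = 13.8 AU = 2.064×10^12 m.
Spreading L over a sphere of radius d: S = 5.43×10^27/(4π·2.06×10^12²) = 101.4 W m⁻².
TOA radiative forcing: ΔF = (1−α)ΔS/4 = 0.73·(+2.32)/4 = 0.4234 W m⁻².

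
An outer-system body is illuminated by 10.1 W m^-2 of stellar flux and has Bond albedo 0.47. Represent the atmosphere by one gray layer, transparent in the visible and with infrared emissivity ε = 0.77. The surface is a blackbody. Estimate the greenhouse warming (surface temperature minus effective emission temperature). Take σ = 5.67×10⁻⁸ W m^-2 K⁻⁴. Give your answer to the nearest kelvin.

9 kelvin

The planet radiates to space at T_e = [S(1−α)/(4σ)]^(1/4) = 69.70 K.
The surface balance (absorbed SW + ε·downward IR = σT_s⁴) with T_a⁴ = T_s⁴/2 reduces to T_s = T_e·[2/(2−ε)]^¼ = 78.71 K.
T_s − T_e = 78.71 − 69.70 = 9.007 K.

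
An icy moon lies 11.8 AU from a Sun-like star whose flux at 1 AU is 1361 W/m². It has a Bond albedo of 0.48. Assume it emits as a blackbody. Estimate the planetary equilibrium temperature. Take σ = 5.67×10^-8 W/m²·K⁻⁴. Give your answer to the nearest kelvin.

69 kelvin

Irradiance scales as 1/d², so S = 1361 W/m² × (1/11.8)² = 9.774 W/m².
The planet absorbs (1−α)S over its disc πR² and re-emits over 4πR², so the mean absorbed flux is (1−0.48)·9.774/4 = 1.271 W/m².
Balancing against σT⁴: T = (1.271/5.67×10⁻⁸)^(1/4) = 68.80 K.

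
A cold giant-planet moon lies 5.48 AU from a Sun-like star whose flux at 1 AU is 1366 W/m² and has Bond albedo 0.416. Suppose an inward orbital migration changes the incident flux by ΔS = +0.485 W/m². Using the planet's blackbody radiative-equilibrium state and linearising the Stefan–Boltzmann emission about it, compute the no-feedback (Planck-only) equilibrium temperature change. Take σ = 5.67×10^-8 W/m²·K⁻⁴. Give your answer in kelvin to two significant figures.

Irradiance scales as 1/d², so S = 1366 W/m² × (1/5.48)² = 45.49 W/m².
The baseline emission temperature is T_e = 104.0 K.
Only a fraction (1−α) is absorbed and it's spread over 4πR², so ΔF = (1−α)ΔS/4 = 0.07081 W/m².
Linearising σT⁴ gives d(σT⁴)/dT = 4σT_e³ = 0.2554 W/m² per K.
ΔT₀ = ΔF/λ_P = 0.07081/0.2554 = 0.277 K.

0.28 K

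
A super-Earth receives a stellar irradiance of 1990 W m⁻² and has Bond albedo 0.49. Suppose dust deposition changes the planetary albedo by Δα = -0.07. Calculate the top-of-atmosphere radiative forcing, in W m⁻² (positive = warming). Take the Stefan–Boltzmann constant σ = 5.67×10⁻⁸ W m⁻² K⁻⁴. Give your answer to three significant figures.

34.8 W m⁻²

ΔF = −(S/4)Δα = −(1990/4)×(-0.07) = 34.83 W m⁻².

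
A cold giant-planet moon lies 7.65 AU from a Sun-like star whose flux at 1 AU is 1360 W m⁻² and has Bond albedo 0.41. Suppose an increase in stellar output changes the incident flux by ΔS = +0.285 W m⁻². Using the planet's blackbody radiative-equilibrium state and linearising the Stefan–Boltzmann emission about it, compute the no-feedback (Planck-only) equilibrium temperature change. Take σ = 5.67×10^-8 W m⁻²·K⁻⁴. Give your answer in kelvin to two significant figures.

By the inverse-square law, S = 1360/7.65² = 23.24 W m⁻².
Unperturbed T_e = [23.24·(1−0.41)/(4σ)]^¼ = 88.18 K.
TOA radiative forcing: ΔF = (1−α)ΔS/4 = 0.59·(+0.285)/4 = 0.04204 W m⁻².
The Planck feedback parameter is 4σT_e³ = 0.1555 W m⁻²/K.
Hence the no-feedback warming is ΔF/(4σT_e³) = 0.270 K.

0.27 kelvin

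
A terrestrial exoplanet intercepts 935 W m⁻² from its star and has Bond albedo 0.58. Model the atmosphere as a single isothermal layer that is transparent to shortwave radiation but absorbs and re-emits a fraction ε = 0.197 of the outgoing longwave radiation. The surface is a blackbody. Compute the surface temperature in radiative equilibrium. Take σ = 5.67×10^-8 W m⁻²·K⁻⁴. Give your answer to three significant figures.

Effective emission temperature (TOA balance): σT_e⁴ = S(1−α)/4 = 98.18 W m⁻² → T_e = 204.0 K.
For a single slab of emissivity ε, T_s⁴ = 2T_e⁴/(2−ε); thus T_s = 204.0·(1.109)^(1/4) = 209.3 K.

209 K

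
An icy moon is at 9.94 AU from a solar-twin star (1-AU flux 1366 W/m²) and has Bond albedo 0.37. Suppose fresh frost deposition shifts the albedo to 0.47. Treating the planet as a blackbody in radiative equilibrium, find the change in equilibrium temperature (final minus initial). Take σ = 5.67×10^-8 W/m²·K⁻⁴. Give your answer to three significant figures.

-3.33 K

Flux at the orbit: S = 1366/(9.94)² = 13.83 W/m².
With α = 0.37, T₁ = 78.72 K.
With α = 0.47, T₂ = 75.39 K.
ΔT = T₂ − T₁ = -3.329 K.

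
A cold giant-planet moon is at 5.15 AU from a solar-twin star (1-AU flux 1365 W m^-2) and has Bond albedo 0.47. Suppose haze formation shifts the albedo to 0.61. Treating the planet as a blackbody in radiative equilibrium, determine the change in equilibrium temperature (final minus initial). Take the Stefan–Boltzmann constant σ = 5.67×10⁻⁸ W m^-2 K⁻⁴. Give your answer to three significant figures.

Irradiance scales as 1/d², so S = 1365 W m^-2 × (1/5.15)² = 51.47 W m^-2.
With α = 0.47, T₁ = 104.7 K.
With α = 0.61, T₂ = 96.99 K.
ΔT = T₂ − T₁ = -7.730 K.

-7.73 kelvin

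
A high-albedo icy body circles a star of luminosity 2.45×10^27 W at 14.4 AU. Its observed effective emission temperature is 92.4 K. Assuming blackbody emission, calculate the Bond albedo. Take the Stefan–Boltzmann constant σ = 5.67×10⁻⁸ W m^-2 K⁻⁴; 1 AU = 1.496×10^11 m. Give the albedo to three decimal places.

0.606

d = 14.4 × 1.496×10^11 m = 2.154×10^12 m.
S = L/(4πd²) = 42.01 W m^-2.
From σT⁴ = S(1−α)/4 we invert for α: 1−α = 4σT⁴/S.
4σT⁴ = 4·5.67×10⁻⁸·(92.4)⁴ = 16.53 W m^-2.
1−α = 16.53/42.01 = 0.3935, so α = 0.6065.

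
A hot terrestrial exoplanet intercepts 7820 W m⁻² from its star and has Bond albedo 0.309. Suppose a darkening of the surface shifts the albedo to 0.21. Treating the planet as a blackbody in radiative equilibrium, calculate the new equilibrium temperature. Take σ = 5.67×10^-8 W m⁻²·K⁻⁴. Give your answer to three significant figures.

With the new albedo, S(1−α₂)/4 = 1544 W m⁻², so T₂ = 406.3 K.

406 K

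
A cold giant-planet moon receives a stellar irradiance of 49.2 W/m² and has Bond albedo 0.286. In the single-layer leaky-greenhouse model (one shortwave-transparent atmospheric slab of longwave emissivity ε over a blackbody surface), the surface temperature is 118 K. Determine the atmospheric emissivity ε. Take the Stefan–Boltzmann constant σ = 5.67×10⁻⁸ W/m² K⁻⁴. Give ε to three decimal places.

TOA balance gives T_e = 111.6 K.
Inverting T_s⁴ = 2T_e⁴/(2−ε): (T_e/T_s)⁴ = 0.7989, so ε = 2(1 − 0.7989) = 0.4022.

0.402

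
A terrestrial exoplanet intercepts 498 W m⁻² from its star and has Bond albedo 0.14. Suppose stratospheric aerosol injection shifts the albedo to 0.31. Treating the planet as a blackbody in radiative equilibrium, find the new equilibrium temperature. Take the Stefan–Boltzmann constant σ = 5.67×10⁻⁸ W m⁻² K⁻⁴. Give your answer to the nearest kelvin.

197 kelvin

T₂ = [S(1−α₂)/(4σ)]^(1/4) = [498.0·0.69/(4σ)]^(1/4) = 197.3 K.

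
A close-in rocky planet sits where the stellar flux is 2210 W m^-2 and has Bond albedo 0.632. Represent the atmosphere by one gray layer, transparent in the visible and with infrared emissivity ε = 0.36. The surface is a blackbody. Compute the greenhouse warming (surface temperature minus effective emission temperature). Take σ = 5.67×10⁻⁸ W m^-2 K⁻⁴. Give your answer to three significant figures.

Effective emission temperature (TOA balance): σT_e⁴ = S(1−α)/4 = 203.3 W m^-2 → T_e = 244.7 K.
For a single slab of emissivity ε, T_s⁴ = 2T_e⁴/(2−ε); thus T_s = 244.7·(1.22)^(1/4) = 257.2 K.
Greenhouse warming: T_s − T_e = 12.45 K.

12.4 kelvin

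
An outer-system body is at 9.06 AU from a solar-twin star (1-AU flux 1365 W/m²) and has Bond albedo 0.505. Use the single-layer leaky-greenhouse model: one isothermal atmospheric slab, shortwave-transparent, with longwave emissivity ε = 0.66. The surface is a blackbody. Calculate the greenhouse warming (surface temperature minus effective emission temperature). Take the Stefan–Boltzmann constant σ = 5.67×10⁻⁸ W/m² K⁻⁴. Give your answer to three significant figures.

8.17 K

Flux at the orbit: S = 1365/(9.06)² = 16.63 W/m².
Effective emission temperature (TOA balance): σT_e⁴ = S(1−α)/4 = 2.058 W/m² → T_e = 77.62 K.
The surface balance (absorbed SW + ε·downward IR = σT_s⁴) with T_a⁴ = T_s⁴/2 reduces to T_s = T_e·[2/(2−ε)]^¼ = 85.79 K.
The atmosphere warms the surface by 8.173 K.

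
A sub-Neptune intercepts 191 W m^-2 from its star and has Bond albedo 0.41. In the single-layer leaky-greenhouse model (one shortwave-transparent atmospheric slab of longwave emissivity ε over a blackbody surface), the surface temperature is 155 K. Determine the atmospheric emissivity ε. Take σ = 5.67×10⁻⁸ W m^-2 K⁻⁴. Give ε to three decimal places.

0.278

TOA balance gives T_e = 149.3 K.
T_s⁴ = T_e⁴·2/(2−ε) → ε = 2 − 2(T_e/T_s)⁴ = 2 − 2·(149.3/155)⁴ = 0.2783.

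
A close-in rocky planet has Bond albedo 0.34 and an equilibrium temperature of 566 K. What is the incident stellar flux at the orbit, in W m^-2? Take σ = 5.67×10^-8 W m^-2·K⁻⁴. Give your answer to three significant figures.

From S(1−α)/4 = σT⁴: S = 4σT⁴/(1−α).
σT⁴ = 5.67×10⁻⁸·(566)⁴ = 5819 W m^-2.
S = 4·5819/0.66 = 35270 W m^-2.

35300 W m^-2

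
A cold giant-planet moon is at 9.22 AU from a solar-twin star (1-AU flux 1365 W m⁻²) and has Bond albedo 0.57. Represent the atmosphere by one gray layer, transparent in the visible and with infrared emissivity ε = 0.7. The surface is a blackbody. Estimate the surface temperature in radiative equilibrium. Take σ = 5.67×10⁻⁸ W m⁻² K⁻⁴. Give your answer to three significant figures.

By the inverse-square law, S = 1365/9.22² = 16.06 W m⁻².
At the top of the atmosphere, σT_e⁴ = S(1−α)/4 = 1.726 W m⁻², giving T_e = 74.28 K.
Surface balance with a leaky layer gives σT_s⁴ = σT_e⁴·2/(2−ε), so T_s = T_e·[2/(2−0.7)]^(1/4) = 82.73 K.

82.7 kelvin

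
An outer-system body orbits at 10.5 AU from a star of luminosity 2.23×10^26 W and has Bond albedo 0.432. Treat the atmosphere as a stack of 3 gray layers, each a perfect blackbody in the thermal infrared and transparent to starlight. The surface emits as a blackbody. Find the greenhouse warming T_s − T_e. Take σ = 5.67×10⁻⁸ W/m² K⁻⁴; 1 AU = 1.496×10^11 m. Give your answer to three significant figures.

27.0 K

Orbital distance: d = 10.5 AU = 1.571×10^12 m.
Flux at the orbit: S = L/(4πd²) = 2.23×10^26/(4π·(1.57×10^12)²) = 7.192 W/m².
Top-of-atmosphere balance: σT_e⁴ = S(1−α)/4 = 1.021 W/m² → T_e = 65.15 K.
Surface: T_s = (4)^¼·T_e = 92.13 K.
So the greenhouse effect raises the surface by 92.13 − 65.15 = 26.98 K.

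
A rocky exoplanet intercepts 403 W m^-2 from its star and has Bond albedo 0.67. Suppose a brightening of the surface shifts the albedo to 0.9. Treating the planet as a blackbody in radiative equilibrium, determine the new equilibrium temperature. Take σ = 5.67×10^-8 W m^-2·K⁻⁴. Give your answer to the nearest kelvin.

T₂ = [S(1−α₂)/(4σ)]^(1/4) = [403.0·0.1/(4σ)]^(1/4) = 115.5 K.

115 K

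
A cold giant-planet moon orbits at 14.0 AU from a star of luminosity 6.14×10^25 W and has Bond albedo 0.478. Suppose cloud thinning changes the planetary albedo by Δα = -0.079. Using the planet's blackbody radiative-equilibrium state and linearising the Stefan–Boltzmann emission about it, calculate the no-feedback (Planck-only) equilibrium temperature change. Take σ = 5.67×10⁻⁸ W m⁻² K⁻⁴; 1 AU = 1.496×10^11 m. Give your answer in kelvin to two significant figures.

d = 14.0 × 1.496×10^11 m = 2.094×10^12 m.
S = L/(4πd²) = 1.114 W m⁻².
Reference equilibrium: T_e = [S(1−α)/(4σ)]^(1/4) = 40.01 K.
The change in absorbed flux is Δ[S(1−α)/4] = −SΔα/4 = 0.02200 W m⁻².
Planck response: λ_P = 4σT_e³ = 4·5.67×10⁻⁸·(40.01)³ = 0.01453 W m⁻²/K.
So ΔT₀ = 0.02200/0.01453 = 1.51 K.

1.5 K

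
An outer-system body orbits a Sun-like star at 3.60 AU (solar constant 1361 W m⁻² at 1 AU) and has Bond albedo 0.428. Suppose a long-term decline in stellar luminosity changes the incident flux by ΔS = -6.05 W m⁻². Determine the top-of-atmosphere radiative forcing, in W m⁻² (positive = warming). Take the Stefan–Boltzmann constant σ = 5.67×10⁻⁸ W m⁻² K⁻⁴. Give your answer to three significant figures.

-0.865 W m⁻²

Irradiance scales as 1/d², so S = 1361 W m⁻² × (1/3.60)² = 105.0 W m⁻².
Only a fraction (1−α) is absorbed and it's spread over 4πR², so ΔF = (1−α)ΔS/4 = -0.8652 W m⁻².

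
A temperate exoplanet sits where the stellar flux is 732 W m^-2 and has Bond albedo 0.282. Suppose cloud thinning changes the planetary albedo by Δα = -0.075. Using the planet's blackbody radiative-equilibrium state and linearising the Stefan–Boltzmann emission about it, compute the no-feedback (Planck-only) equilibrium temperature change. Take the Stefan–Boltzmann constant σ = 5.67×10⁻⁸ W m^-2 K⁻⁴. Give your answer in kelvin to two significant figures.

Unperturbed T_e = [732.0·(1−0.282)/(4σ)]^¼ = 219.4 K.
ΔF = −(S/4)Δα = −(732.0/4)×(-0.075) = 13.72 W m^-2.
Linearising σT⁴ gives d(σT⁴)/dT = 4σT_e³ = 2.395 W m^-2 per K.
ΔT₀ = ΔF/λ_P = 13.72/2.395 = 5.73 K.

5.7 K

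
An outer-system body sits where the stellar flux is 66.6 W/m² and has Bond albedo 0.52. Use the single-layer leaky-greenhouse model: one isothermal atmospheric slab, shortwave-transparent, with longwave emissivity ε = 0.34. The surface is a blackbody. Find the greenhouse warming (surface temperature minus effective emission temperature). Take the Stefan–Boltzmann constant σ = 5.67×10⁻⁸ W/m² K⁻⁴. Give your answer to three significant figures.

The planet radiates to space at T_e = [S(1−α)/(4σ)]^(1/4) = 109.0 K.
Surface balance with a leaky layer gives σT_s⁴ = σT_e⁴·2/(2−ε), so T_s = T_e·[2/(2−0.34)]^(1/4) = 114.2 K.
Greenhouse warming: T_s − T_e = 5.196 K.

5.20 K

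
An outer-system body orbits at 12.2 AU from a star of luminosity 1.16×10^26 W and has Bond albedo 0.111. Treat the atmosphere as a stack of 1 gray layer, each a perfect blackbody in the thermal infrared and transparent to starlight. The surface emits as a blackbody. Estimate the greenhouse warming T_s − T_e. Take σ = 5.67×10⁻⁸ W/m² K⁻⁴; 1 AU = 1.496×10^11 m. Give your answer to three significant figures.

d = 12.2 × 1.496×10^11 m = 1.825×10^12 m.
S = L/(4πd²) = 2.771 W/m².
OLR = S(1−α)/4 = 0.6159 W/m²; the top layer radiates at T_e = 57.41 K.
T_s = (N+1)^(1/4)·T_e = 68.27 K.
Warming: T_s − T_e = 10.86 K.

10.9 kelvin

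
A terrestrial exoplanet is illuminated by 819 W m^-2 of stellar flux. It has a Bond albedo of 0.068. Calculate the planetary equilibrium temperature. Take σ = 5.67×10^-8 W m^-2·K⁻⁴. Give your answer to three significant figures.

Averaging over the sphere, the absorbed flux is S(1−α)/4 = 190.8 W m^-2.
Set σT⁴ = 190.8 → T = (190.8/σ)^(1/4) = 240.9 K.

241 kelvin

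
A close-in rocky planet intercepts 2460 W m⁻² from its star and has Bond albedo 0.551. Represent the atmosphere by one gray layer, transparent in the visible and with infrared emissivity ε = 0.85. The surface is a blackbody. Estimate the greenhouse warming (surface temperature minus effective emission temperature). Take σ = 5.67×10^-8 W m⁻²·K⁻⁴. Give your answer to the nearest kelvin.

Effective emission temperature (TOA balance): σT_e⁴ = S(1−α)/4 = 276.1 W m⁻² → T_e = 264.2 K.
Surface balance with a leaky layer gives σT_s⁴ = σT_e⁴·2/(2−ε), so T_s = T_e·[2/(2−0.85)]^(1/4) = 303.4 K.
T_s − T_e = 303.4 − 264.2 = 39.20 K.

39 K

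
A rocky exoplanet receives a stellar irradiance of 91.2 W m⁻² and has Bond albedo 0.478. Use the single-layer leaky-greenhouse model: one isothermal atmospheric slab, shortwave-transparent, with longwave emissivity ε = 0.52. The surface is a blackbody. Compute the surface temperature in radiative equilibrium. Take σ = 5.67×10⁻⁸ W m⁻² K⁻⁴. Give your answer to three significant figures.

130 kelvin

The planet radiates to space at T_e = [S(1−α)/(4σ)]^(1/4) = 120.4 K.
For a single slab of emissivity ε, T_s⁴ = 2T_e⁴/(2−ε); thus T_s = 120.4·(1.351)^(1/4) = 129.8 K.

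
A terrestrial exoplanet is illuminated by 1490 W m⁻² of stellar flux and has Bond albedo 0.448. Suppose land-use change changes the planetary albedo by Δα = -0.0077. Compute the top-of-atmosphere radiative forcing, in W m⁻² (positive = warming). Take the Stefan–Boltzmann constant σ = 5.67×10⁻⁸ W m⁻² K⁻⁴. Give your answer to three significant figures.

2.87 W m⁻²

TOA radiative forcing: ΔF = −S·Δα/4 = −1490·(-0.0077)/4 = 2.868 W m⁻².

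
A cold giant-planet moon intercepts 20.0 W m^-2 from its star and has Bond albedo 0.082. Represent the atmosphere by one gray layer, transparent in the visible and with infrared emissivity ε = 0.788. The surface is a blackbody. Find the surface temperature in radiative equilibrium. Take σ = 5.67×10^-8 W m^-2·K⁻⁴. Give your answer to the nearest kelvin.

108 K

Effective emission temperature (TOA balance): σT_e⁴ = S(1−α)/4 = 4.590 W m^-2 → T_e = 94.85 K.
Surface balance with a leaky layer gives σT_s⁴ = σT_e⁴·2/(2−ε), so T_s = T_e·[2/(2−0.788)]^(1/4) = 107.5 K.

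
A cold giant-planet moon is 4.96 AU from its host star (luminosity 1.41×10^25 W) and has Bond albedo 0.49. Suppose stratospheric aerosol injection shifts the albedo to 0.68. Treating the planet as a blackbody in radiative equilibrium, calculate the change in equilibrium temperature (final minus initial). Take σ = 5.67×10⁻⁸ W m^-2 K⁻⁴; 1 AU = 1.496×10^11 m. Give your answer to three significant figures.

-5.09 K

d = 4.96 × 1.496×10^11 m = 7.420×10^11 m.
Spreading L over a sphere of radius d: S = 1.41×10^25/(4π·7.42×10^11²) = 2.038 W m^-2.
Initial: T₁ = [S(1−0.49)/(4σ)]^(1/4) = 46.27 K.
With α = 0.68, T₂ = 41.18 K.
ΔT = T₂ − T₁ = -5.089 K.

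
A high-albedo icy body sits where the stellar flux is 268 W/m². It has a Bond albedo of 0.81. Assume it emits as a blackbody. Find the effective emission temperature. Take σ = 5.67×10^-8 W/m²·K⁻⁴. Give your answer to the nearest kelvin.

Absorbed flux (global mean): S(1−α)/4 = 268.0·0.19/4 = 12.73 W/m².
In equilibrium σT⁴ equals this, so T = 122.4 K.

122 K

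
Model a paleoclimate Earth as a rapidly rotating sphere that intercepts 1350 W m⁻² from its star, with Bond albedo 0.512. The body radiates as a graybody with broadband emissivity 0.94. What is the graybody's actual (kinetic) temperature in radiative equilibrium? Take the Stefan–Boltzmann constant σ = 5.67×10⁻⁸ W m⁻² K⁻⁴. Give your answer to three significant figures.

Absorbed flux (global mean): S(1−α)/4 = 1350·0.488/4 = 164.7 W m⁻².
Equating to εσT⁴ with ε = 0.94: T = (164.7/0.94σ)^(1/4) = 235.8 K.

236 K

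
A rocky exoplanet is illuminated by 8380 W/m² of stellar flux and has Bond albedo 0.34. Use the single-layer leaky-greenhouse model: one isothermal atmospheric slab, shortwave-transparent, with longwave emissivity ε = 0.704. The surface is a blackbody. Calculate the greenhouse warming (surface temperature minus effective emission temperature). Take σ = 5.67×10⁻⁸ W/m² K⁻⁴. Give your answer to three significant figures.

The planet radiates to space at T_e = [S(1−α)/(4σ)]^(1/4) = 395.2 K.
For a single slab of emissivity ε, T_s⁴ = 2T_e⁴/(2−ε); thus T_s = 395.2·(1.543)^(1/4) = 440.4 K.
T_s − T_e = 440.4 − 395.2 = 45.27 K.

45.3 kelvin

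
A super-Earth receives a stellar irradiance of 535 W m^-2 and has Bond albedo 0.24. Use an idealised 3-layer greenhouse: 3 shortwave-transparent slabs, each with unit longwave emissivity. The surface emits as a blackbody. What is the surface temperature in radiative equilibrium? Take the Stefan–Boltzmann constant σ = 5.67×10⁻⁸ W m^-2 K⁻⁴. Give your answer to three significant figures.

The effective emission temperature is T_e = [S(1−α)/(4σ)]^¼ = 205.8 K.
For an N-layer opaque stack, T_s⁴ = (N+1)T_e⁴, hence T_s = (4)^(1/4)×205.8 K = 291.0 K.

291 K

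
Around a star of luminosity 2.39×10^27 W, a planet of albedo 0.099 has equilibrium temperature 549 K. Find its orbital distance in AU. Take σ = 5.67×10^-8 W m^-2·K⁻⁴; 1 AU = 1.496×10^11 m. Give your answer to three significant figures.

0.610 AU

The flux needed for this T is 4σT⁴/(1−0.099) = 22870 W m^-2.
S = L/(4πd²) → d = √(L/4πS) = √(2.39×10^27/(4π·22870)) = 9.120×10^10 m = 0.6096 AU.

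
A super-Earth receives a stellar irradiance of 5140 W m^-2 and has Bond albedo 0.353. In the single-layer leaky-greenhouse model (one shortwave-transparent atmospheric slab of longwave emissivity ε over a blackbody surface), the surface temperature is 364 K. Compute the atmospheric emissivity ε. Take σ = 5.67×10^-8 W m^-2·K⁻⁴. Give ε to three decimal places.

First, T_e = [5140·(1−0.353)/(4σ)]^(1/4) = 348.0 K.
Since (2−ε)/2 = (T_e/T_s)⁴ = 0.8353, ε = 0.3295.

0.329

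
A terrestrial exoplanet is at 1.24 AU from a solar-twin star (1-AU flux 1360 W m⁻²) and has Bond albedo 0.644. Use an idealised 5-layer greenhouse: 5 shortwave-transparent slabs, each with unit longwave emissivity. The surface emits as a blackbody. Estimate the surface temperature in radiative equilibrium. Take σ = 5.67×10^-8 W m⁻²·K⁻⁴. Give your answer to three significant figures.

Irradiance scales as 1/d², so S = 1360 W m⁻² × (1/1.24)² = 884.5 W m⁻².
Top-of-atmosphere balance: σT_e⁴ = S(1−α)/4 = 78.72 W m⁻² → T_e = 193.0 K.
Layer-by-layer balance gives σT_s⁴ = (N+1)σT_e⁴, so T_s = 6^¼·193.0 = 302.1 K.

302 K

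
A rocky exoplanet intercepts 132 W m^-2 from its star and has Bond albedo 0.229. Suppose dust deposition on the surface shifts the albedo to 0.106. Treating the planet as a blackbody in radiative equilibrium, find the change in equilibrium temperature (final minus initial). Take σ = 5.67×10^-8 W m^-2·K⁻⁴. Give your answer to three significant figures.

With α = 0.229, T₁ = 145.5 K.
After:  T₂ = [132.0·0.894/(4σ)]^(1/4) = 151.0 K.
ΔT = T₂ − T₁ = 5.487 K.

5.49 K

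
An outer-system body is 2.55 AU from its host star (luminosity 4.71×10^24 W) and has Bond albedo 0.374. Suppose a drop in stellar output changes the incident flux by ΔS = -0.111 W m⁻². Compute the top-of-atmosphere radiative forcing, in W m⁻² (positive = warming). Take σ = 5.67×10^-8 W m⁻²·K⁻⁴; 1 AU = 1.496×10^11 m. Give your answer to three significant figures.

-0.0174 W m⁻²

d = 2.55 × 1.496×10^11 m = 3.815×10^11 m.
S = L/(4πd²) = 2.576 W m⁻².
TOA radiative forcing: ΔF = (1−α)ΔS/4 = 0.626·(-0.111)/4 = -0.01737 W m⁻².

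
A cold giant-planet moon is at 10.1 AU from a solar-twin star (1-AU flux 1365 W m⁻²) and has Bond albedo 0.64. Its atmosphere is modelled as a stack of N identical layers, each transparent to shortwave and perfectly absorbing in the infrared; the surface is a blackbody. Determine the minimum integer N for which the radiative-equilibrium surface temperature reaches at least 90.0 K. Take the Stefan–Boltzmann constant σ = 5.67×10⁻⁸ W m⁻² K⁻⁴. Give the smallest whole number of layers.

3

Flux at the orbit: S = 1365/(10.1)² = 13.38 W m⁻².
The effective emission temperature is T_e = [S(1−α)/(4σ)]^¼ = 67.89 K.
T_s = (N+1)^(1/4)·T_e ≥ 90.0 K requires N+1 ≥ (T_s/T_e)⁴ = (90.0/67.89)⁴ = 3.089.
So N ≥ 2.089; the smallest integer is N = 3.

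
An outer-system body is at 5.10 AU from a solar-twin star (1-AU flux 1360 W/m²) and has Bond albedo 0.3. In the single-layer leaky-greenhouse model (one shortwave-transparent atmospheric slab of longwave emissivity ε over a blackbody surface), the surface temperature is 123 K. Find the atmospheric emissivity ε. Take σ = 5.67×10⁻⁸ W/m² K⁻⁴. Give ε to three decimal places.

Irradiance scales as 1/d², so S = 1360 W/m² × (1/5.10)² = 52.29 W/m².
Effective temperature: T_e = [S(1−α)/(4σ)]^(1/4) = 112.7 K.
Since (2−ε)/2 = (T_e/T_s)⁴ = 0.7051, ε = 0.5899.

0.590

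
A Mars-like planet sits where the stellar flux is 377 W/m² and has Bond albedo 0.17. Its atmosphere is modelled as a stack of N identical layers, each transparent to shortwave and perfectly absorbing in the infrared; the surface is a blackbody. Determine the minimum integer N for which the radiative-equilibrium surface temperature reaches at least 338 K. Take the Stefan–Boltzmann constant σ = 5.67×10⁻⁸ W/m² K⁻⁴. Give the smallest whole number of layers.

9

Top-of-atmosphere balance: σT_e⁴ = S(1−α)/4 = 78.23 W/m² → T_e = 192.7 K.
Need (N+1)T_e⁴ ≥ T_s⁴, i.e. N+1 ≥ (338/192.7)⁴ = 9.460.
So N ≥ 8.460; the smallest integer is N = 9.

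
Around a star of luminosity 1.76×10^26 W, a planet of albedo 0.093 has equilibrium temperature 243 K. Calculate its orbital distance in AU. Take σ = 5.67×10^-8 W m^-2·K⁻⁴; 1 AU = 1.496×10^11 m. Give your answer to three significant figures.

0.847 AU

Required flux: S = 4σT⁴/(1−α) = 871.9 W m^-2.
S = L/(4πd²) → d = √(L/4πS) = √(1.76×10^26/(4π·871.9)) = 1.267×10^11 m = 0.8472 AU.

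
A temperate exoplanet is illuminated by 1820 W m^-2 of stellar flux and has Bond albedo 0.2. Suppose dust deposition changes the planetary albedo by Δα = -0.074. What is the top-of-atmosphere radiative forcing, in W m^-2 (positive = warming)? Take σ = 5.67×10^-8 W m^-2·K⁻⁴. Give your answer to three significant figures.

33.7 W m^-2

The change in absorbed flux is Δ[S(1−α)/4] = −SΔα/4 = 33.67 W m^-2.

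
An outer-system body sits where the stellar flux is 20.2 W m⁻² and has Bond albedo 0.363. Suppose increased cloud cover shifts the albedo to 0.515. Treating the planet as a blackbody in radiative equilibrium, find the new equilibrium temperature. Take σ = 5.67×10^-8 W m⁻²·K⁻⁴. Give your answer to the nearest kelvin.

81 kelvin

New equilibrium: T₂ = [(1−0.515)·20.20/(4σ)]^(1/4) = 81.07 K.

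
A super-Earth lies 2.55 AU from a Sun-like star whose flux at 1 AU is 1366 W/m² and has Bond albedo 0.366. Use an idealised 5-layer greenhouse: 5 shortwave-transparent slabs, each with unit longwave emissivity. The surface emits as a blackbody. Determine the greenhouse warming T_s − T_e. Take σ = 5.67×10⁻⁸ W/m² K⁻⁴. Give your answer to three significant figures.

88.0 K

By the inverse-square law, S = 1366/2.55² = 210.1 W/m².
Top-of-atmosphere balance: σT_e⁴ = S(1−α)/4 = 33.30 W/m² → T_e = 155.7 K.
T_s = (N+1)^(1/4)·T_e = 243.6 K.
So the greenhouse effect raises the surface by 243.6 − 155.7 = 87.97 K.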